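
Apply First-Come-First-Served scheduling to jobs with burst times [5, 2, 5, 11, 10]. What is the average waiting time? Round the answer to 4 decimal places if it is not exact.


FCFS order (as given): [5, 2, 5, 11, 10]
Waiting times:
  Job 1: wait = 0
  Job 2: wait = 5
  Job 3: wait = 7
  Job 4: wait = 12
  Job 5: wait = 23
Sum of waiting times = 47
Average waiting time = 47/5 = 9.4

9.4


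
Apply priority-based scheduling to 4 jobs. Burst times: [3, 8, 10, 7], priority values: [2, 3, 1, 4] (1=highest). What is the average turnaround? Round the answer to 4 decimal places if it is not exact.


Sort by priority (ascending = highest first):
Order: [(1, 10), (2, 3), (3, 8), (4, 7)]
Completion times:
  Priority 1, burst=10, C=10
  Priority 2, burst=3, C=13
  Priority 3, burst=8, C=21
  Priority 4, burst=7, C=28
Average turnaround = 72/4 = 18.0

18.0


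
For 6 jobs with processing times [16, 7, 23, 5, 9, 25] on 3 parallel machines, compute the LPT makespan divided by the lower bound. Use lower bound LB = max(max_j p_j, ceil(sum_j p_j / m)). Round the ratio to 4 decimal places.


LPT order: [25, 23, 16, 9, 7, 5]
Machine loads after assignment: [30, 30, 25]
LPT makespan = 30
Lower bound = max(max_job, ceil(total/3)) = max(25, 29) = 29
Ratio = 30 / 29 = 1.0345

1.0345


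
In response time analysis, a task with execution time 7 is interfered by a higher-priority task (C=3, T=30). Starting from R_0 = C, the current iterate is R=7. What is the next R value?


R_next = C + ceil(R_prev / T_hp) * C_hp
ceil(7 / 30) = ceil(0.2333) = 1
Interference = 1 * 3 = 3
R_next = 7 + 3 = 10

10


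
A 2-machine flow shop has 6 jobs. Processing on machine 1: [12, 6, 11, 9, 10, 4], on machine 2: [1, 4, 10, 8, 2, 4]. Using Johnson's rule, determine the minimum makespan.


Apply Johnson's rule:
  Group 1 (a <= b): [(6, 4, 4)]
  Group 2 (a > b): [(3, 11, 10), (4, 9, 8), (2, 6, 4), (5, 10, 2), (1, 12, 1)]
Optimal job order: [6, 3, 4, 2, 5, 1]
Schedule:
  Job 6: M1 done at 4, M2 done at 8
  Job 3: M1 done at 15, M2 done at 25
  Job 4: M1 done at 24, M2 done at 33
  Job 2: M1 done at 30, M2 done at 37
  Job 5: M1 done at 40, M2 done at 42
  Job 1: M1 done at 52, M2 done at 53
Makespan = 53

53


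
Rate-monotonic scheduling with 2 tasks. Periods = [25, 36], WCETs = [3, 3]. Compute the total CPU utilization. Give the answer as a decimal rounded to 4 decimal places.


Compute individual utilizations (exact fractions):
  Task 1: C/T = 3/25 (approx. 0.12)
  Task 2: C/T = 3/36 = 1/12 (approx. 0.0833)
Total utilization U = 3/25 + 1/12 = 61/300
Rounded to 4 decimal places: U = 0.2033
RM (Liu & Layland) bound for 2 tasks = 0.828427; compare with U = 61/300 (approx. 0.203333)
U <= bound, so schedulable by RM sufficient condition.

0.2033


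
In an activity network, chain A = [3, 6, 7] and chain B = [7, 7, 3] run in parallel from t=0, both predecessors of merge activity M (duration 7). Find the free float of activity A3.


ES(A3) = sum of predecessors on chain A = 9
EF(A3) = ES + duration = 9 + 7 = 16
Successor of A3 is M. ES(M) = max(sum(A), sum(B)) = max(16, 17) = 17
Free float = ES(successor) - EF(current) = 17 - 16 = 1

1


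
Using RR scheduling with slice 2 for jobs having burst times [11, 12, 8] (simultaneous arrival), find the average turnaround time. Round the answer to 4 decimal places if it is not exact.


Time quantum = 2
Execution trace:
  J1 runs 2 units, time = 2
  J2 runs 2 units, time = 4
  J3 runs 2 units, time = 6
  J1 runs 2 units, time = 8
  J2 runs 2 units, time = 10
  J3 runs 2 units, time = 12
  J1 runs 2 units, time = 14
  J2 runs 2 units, time = 16
  J3 runs 2 units, time = 18
  J1 runs 2 units, time = 20
  J2 runs 2 units, time = 22
  J3 runs 2 units, time = 24
  J1 runs 2 units, time = 26
  J2 runs 2 units, time = 28
  J1 runs 1 units, time = 29
  J2 runs 2 units, time = 31
Finish times: [29, 31, 24]
Average turnaround = 84/3 = 28.0

28.0


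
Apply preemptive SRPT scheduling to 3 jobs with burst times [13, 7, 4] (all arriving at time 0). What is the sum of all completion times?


Since all jobs arrive at t=0, SRPT equals SPT ordering.
SPT order: [4, 7, 13]
Completion times:
  Job 1: p=4, C=4
  Job 2: p=7, C=11
  Job 3: p=13, C=24
Total completion time = 4 + 11 + 24 = 39

39


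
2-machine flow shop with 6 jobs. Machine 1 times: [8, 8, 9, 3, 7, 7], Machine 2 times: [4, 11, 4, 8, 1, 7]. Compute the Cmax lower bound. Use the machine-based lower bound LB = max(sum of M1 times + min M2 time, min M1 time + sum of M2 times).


LB1 = sum(M1 times) + min(M2 times) = 42 + 1 = 43
LB2 = min(M1 times) + sum(M2 times) = 3 + 35 = 38
Lower bound = max(LB1, LB2) = max(43, 38) = 43

43


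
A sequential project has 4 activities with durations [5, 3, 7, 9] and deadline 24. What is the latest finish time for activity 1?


LF(activity 1) = deadline - sum of successor durations
Successors: activities 2 through 4 with durations [3, 7, 9]
Sum of successor durations = 19
LF = 24 - 19 = 5

5


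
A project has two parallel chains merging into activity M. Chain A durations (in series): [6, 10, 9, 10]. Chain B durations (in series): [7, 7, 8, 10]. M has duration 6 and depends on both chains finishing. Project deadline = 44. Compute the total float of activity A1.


Forward pass: ES(A1) = sum of predecessors on chain A = 0
EF = ES + duration = 0 + 6 = 6
Backward pass: LF(M) = deadline = 44; LS(M) = 44 - 6 = 38
LF(A1) = LS(M) - sum(successors on chain A) = 38 - 29 = 9
LS = LF - duration = 9 - 6 = 3
Total float = LS - ES = 3 - 0 = 3

3


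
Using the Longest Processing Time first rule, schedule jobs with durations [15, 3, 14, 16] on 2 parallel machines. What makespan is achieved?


Sort jobs in decreasing order (LPT): [16, 15, 14, 3]
Assign each job to the least loaded machine:
  Machine 1: jobs [16, 3], load = 19
  Machine 2: jobs [15, 14], load = 29
Makespan = max load = 29

29


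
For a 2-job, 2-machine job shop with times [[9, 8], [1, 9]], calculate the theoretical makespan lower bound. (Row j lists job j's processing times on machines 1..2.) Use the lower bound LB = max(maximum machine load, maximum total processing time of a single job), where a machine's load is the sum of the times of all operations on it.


Machine loads:
  Machine 1: 9 + 1 = 10
  Machine 2: 8 + 9 = 17
Max machine load = 17
Job totals:
  Job 1: 17
  Job 2: 10
Max job total = 17
Lower bound = max(17, 17) = 17

17


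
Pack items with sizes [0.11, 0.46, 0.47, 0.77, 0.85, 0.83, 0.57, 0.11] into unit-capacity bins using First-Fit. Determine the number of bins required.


Place items sequentially using First-Fit:
  Item 0.11 -> new Bin 1
  Item 0.46 -> Bin 1 (now 0.57)
  Item 0.47 -> new Bin 2
  Item 0.77 -> new Bin 3
  Item 0.85 -> new Bin 4
  Item 0.83 -> new Bin 5
  Item 0.57 -> new Bin 6
  Item 0.11 -> Bin 1 (now 0.68)
Total bins used = 6

6


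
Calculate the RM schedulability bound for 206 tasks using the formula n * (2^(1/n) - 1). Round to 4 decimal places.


Compute 2^(1/206) = 1.0033704594
Subtract 1: 1.0033704594 - 1 = 0.0033704594
Multiply by n: 206 * 0.0033704594 = 0.6943146364
Round to 4 dp: 0.6943

0.6943


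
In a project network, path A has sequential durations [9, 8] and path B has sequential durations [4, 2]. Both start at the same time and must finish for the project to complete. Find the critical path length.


Path A total = 9 + 8 = 17
Path B total = 4 + 2 = 6
Critical path = longest path = max(17, 6) = 17

17


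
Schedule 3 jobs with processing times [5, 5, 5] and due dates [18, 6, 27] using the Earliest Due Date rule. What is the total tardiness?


Sort by due date (EDD order): [(5, 6), (5, 18), (5, 27)]
Compute completion times and tardiness:
  Job 1: p=5, d=6, C=5, tardiness=max(0,5-6)=0
  Job 2: p=5, d=18, C=10, tardiness=max(0,10-18)=0
  Job 3: p=5, d=27, C=15, tardiness=max(0,15-27)=0
Total tardiness = 0

0


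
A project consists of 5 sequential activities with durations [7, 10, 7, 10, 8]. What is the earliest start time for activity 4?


Activity 4 starts after activities 1 through 3 complete.
Predecessor durations: [7, 10, 7]
ES = 7 + 10 + 7 = 24

24


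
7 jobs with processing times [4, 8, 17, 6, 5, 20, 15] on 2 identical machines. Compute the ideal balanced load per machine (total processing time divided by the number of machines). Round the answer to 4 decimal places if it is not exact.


Total processing time = 4 + 8 + 17 + 6 + 5 + 20 + 15 = 75
Number of machines = 2
Ideal balanced load = 75 / 2 = 37.5

37.5


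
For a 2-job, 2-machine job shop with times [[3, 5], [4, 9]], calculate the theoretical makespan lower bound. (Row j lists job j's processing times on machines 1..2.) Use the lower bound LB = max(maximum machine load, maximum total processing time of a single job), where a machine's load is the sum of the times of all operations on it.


Machine loads:
  Machine 1: 3 + 4 = 7
  Machine 2: 5 + 9 = 14
Max machine load = 14
Job totals:
  Job 1: 8
  Job 2: 13
Max job total = 13
Lower bound = max(14, 13) = 14

14


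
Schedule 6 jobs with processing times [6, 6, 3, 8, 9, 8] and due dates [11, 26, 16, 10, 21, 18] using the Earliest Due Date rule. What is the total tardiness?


Sort by due date (EDD order): [(8, 10), (6, 11), (3, 16), (8, 18), (9, 21), (6, 26)]
Compute completion times and tardiness:
  Job 1: p=8, d=10, C=8, tardiness=max(0,8-10)=0
  Job 2: p=6, d=11, C=14, tardiness=max(0,14-11)=3
  Job 3: p=3, d=16, C=17, tardiness=max(0,17-16)=1
  Job 4: p=8, d=18, C=25, tardiness=max(0,25-18)=7
  Job 5: p=9, d=21, C=34, tardiness=max(0,34-21)=13
  Job 6: p=6, d=26, C=40, tardiness=max(0,40-26)=14
Total tardiness = 38

38


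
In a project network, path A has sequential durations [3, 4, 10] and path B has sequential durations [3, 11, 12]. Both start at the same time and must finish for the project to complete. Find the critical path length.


Path A total = 3 + 4 + 10 = 17
Path B total = 3 + 11 + 12 = 26
Critical path = longest path = max(17, 26) = 26

26


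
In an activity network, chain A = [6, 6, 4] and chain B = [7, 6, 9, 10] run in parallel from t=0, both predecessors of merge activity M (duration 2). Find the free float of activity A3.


ES(A3) = sum of predecessors on chain A = 12
EF(A3) = ES + duration = 12 + 4 = 16
Successor of A3 is M. ES(M) = max(sum(A), sum(B)) = max(16, 32) = 32
Free float = ES(successor) - EF(current) = 32 - 16 = 16

16


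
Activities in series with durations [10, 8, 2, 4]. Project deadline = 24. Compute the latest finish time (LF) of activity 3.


LF(activity 3) = deadline - sum of successor durations
Successors: activities 4 through 4 with durations [4]
Sum of successor durations = 4
LF = 24 - 4 = 20

20


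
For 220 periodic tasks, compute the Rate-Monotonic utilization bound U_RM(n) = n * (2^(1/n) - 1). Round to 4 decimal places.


Compute 2^(1/220) = 1.0031556376
Subtract 1: 1.0031556376 - 1 = 0.0031556376
Multiply by n: 220 * 0.0031556376 = 0.6942402720
Round to 4 dp: 0.6942

0.6942


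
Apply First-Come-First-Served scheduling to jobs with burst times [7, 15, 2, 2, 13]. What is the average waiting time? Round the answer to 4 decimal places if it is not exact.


FCFS order (as given): [7, 15, 2, 2, 13]
Waiting times:
  Job 1: wait = 0
  Job 2: wait = 7
  Job 3: wait = 22
  Job 4: wait = 24
  Job 5: wait = 26
Sum of waiting times = 79
Average waiting time = 79/5 = 15.8

15.8


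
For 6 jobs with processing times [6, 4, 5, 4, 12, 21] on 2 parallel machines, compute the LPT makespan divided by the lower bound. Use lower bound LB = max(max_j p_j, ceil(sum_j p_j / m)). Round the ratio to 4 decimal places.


LPT order: [21, 12, 6, 5, 4, 4]
Machine loads after assignment: [25, 27]
LPT makespan = 27
Lower bound = max(max_job, ceil(total/2)) = max(21, 26) = 26
Ratio = 27 / 26 = 1.0385

1.0385


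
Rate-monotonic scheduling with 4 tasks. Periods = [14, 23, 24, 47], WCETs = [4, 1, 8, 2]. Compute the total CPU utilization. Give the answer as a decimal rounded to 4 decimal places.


Compute individual utilizations (exact fractions):
  Task 1: C/T = 4/14 = 2/7 (approx. 0.2857)
  Task 2: C/T = 1/23 (approx. 0.0435)
  Task 3: C/T = 8/24 = 1/3 (approx. 0.3333)
  Task 4: C/T = 2/47 (approx. 0.0426)
Total utilization U = 2/7 + 1/23 + 1/3 + 2/47 = 16006/22701
Rounded to 4 decimal places: U = 0.7051
RM (Liu & Layland) bound for 4 tasks = 0.756828; compare with U = 16006/22701 (approx. 0.705079)
U <= bound, so schedulable by RM sufficient condition.

0.7051


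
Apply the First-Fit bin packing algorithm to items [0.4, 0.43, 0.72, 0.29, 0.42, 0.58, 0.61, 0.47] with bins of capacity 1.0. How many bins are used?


Place items sequentially using First-Fit:
  Item 0.4 -> new Bin 1
  Item 0.43 -> Bin 1 (now 0.83)
  Item 0.72 -> new Bin 2
  Item 0.29 -> new Bin 3
  Item 0.42 -> Bin 3 (now 0.71)
  Item 0.58 -> new Bin 4
  Item 0.61 -> new Bin 5
  Item 0.47 -> new Bin 6
Total bins used = 6

6


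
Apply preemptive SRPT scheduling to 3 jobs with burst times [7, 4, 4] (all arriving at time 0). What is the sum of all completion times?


Since all jobs arrive at t=0, SRPT equals SPT ordering.
SPT order: [4, 4, 7]
Completion times:
  Job 1: p=4, C=4
  Job 2: p=4, C=8
  Job 3: p=7, C=15
Total completion time = 4 + 8 + 15 = 27

27


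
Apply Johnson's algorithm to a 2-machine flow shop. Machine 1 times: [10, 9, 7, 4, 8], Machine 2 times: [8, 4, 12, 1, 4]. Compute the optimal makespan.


Apply Johnson's rule:
  Group 1 (a <= b): [(3, 7, 12)]
  Group 2 (a > b): [(1, 10, 8), (2, 9, 4), (5, 8, 4), (4, 4, 1)]
Optimal job order: [3, 1, 2, 5, 4]
Schedule:
  Job 3: M1 done at 7, M2 done at 19
  Job 1: M1 done at 17, M2 done at 27
  Job 2: M1 done at 26, M2 done at 31
  Job 5: M1 done at 34, M2 done at 38
  Job 4: M1 done at 38, M2 done at 39
Makespan = 39

39


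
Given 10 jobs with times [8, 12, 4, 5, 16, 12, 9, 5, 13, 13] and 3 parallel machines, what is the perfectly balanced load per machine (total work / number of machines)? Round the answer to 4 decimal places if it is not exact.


Total processing time = 8 + 12 + 4 + 5 + 16 + 12 + 9 + 5 + 13 + 13 = 97
Number of machines = 3
Ideal balanced load = 97 / 3 = 32.3333

32.3333


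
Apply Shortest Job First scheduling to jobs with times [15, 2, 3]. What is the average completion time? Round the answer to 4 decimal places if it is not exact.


SJF order (ascending): [2, 3, 15]
Completion times:
  Job 1: burst=2, C=2
  Job 2: burst=3, C=5
  Job 3: burst=15, C=20
Average completion = 27/3 = 9.0

9.0


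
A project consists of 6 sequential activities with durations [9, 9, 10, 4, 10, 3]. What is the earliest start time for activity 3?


Activity 3 starts after activities 1 through 2 complete.
Predecessor durations: [9, 9]
ES = 9 + 9 = 18

18


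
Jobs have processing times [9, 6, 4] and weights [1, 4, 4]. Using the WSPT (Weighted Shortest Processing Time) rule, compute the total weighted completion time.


Compute p/w ratios and sort ascending (WSPT): [(4, 4), (6, 4), (9, 1)]
Compute weighted completion times:
  Job (p=4,w=4): C=4, w*C=4*4=16
  Job (p=6,w=4): C=10, w*C=4*10=40
  Job (p=9,w=1): C=19, w*C=1*19=19
Total weighted completion time = 75

75


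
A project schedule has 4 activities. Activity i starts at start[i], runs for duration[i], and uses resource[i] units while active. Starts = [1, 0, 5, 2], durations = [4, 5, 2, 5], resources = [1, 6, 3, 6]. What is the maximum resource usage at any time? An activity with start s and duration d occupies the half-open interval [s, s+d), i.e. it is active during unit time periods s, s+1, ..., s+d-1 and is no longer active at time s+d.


Each activity i is active on [start_i, start_i + duration_i).
Compute total resource usage per time slot:
  t=0: active resources = [6], total = 6
  t=1: active resources = [1, 6], total = 7
  t=2: active resources = [1, 6, 6], total = 13
  t=3: active resources = [1, 6, 6], total = 13
  t=4: active resources = [1, 6, 6], total = 13
  t=5: active resources = [3, 6], total = 9
  t=6: active resources = [3, 6], total = 9
Peak resource demand = 13

13


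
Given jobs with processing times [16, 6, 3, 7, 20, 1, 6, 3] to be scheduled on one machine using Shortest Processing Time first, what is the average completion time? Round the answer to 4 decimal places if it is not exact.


Sort jobs by processing time (SPT order): [1, 3, 3, 6, 6, 7, 16, 20]
Compute completion times sequentially:
  Job 1: processing = 1, completes at 1
  Job 2: processing = 3, completes at 4
  Job 3: processing = 3, completes at 7
  Job 4: processing = 6, completes at 13
  Job 5: processing = 6, completes at 19
  Job 6: processing = 7, completes at 26
  Job 7: processing = 16, completes at 42
  Job 8: processing = 20, completes at 62
Sum of completion times = 174
Average completion time = 174/8 = 21.75

21.75


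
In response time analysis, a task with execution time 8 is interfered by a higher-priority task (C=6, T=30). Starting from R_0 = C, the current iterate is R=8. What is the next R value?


R_next = C + ceil(R_prev / T_hp) * C_hp
ceil(8 / 30) = ceil(0.2667) = 1
Interference = 1 * 6 = 6
R_next = 8 + 6 = 14

14


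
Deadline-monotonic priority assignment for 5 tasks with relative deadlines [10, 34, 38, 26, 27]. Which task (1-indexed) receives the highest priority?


Sort tasks by relative deadline (ascending):
  Task 1: deadline = 10
  Task 4: deadline = 26
  Task 5: deadline = 27
  Task 2: deadline = 34
  Task 3: deadline = 38
Priority order (highest first): [1, 4, 5, 2, 3]
Highest priority task = 1

1


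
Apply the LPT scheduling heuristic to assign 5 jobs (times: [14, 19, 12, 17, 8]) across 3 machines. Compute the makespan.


Sort jobs in decreasing order (LPT): [19, 17, 14, 12, 8]
Assign each job to the least loaded machine:
  Machine 1: jobs [19], load = 19
  Machine 2: jobs [17, 8], load = 25
  Machine 3: jobs [14, 12], load = 26
Makespan = max load = 26

26


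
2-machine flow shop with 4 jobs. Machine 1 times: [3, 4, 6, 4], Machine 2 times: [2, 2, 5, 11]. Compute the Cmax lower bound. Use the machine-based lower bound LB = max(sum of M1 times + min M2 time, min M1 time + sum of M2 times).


LB1 = sum(M1 times) + min(M2 times) = 17 + 2 = 19
LB2 = min(M1 times) + sum(M2 times) = 3 + 20 = 23
Lower bound = max(LB1, LB2) = max(19, 23) = 23

23


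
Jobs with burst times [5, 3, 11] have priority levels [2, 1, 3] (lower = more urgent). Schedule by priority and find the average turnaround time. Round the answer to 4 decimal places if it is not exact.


Sort by priority (ascending = highest first):
Order: [(1, 3), (2, 5), (3, 11)]
Completion times:
  Priority 1, burst=3, C=3
  Priority 2, burst=5, C=8
  Priority 3, burst=11, C=19
Average turnaround = 30/3 = 10.0

10.0


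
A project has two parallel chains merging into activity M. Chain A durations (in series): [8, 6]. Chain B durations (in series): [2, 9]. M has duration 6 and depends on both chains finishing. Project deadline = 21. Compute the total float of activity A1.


Forward pass: ES(A1) = sum of predecessors on chain A = 0
EF = ES + duration = 0 + 8 = 8
Backward pass: LF(M) = deadline = 21; LS(M) = 21 - 6 = 15
LF(A1) = LS(M) - sum(successors on chain A) = 15 - 6 = 9
LS = LF - duration = 9 - 8 = 1
Total float = LS - ES = 1 - 0 = 1

1


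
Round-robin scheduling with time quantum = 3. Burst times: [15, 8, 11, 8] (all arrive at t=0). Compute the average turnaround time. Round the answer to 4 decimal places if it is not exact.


Time quantum = 3
Execution trace:
  J1 runs 3 units, time = 3
  J2 runs 3 units, time = 6
  J3 runs 3 units, time = 9
  J4 runs 3 units, time = 12
  J1 runs 3 units, time = 15
  J2 runs 3 units, time = 18
  J3 runs 3 units, time = 21
  J4 runs 3 units, time = 24
  J1 runs 3 units, time = 27
  J2 runs 2 units, time = 29
  J3 runs 3 units, time = 32
  J4 runs 2 units, time = 34
  J1 runs 3 units, time = 37
  J3 runs 2 units, time = 39
  J1 runs 3 units, time = 42
Finish times: [42, 29, 39, 34]
Average turnaround = 144/4 = 36.0

36.0


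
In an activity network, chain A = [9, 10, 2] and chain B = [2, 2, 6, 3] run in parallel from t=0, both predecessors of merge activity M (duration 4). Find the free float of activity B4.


ES(B4) = sum of predecessors on chain B = 10
EF(B4) = ES + duration = 10 + 3 = 13
Successor of B4 is M. ES(M) = max(sum(A), sum(B)) = max(21, 13) = 21
Free float = ES(successor) - EF(current) = 21 - 13 = 8

8


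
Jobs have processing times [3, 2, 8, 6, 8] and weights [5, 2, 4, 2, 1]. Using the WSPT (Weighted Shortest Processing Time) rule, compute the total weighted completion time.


Compute p/w ratios and sort ascending (WSPT): [(3, 5), (2, 2), (8, 4), (6, 2), (8, 1)]
Compute weighted completion times:
  Job (p=3,w=5): C=3, w*C=5*3=15
  Job (p=2,w=2): C=5, w*C=2*5=10
  Job (p=8,w=4): C=13, w*C=4*13=52
  Job (p=6,w=2): C=19, w*C=2*19=38
  Job (p=8,w=1): C=27, w*C=1*27=27
Total weighted completion time = 142

142


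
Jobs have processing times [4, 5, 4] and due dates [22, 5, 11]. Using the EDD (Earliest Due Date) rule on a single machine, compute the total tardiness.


Sort by due date (EDD order): [(5, 5), (4, 11), (4, 22)]
Compute completion times and tardiness:
  Job 1: p=5, d=5, C=5, tardiness=max(0,5-5)=0
  Job 2: p=4, d=11, C=9, tardiness=max(0,9-11)=0
  Job 3: p=4, d=22, C=13, tardiness=max(0,13-22)=0
Total tardiness = 0

0


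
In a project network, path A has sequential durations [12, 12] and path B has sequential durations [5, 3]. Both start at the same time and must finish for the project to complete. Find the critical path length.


Path A total = 12 + 12 = 24
Path B total = 5 + 3 = 8
Critical path = longest path = max(24, 8) = 24

24


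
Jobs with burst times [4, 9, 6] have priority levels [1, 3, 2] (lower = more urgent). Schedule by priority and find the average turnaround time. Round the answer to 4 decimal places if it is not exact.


Sort by priority (ascending = highest first):
Order: [(1, 4), (2, 6), (3, 9)]
Completion times:
  Priority 1, burst=4, C=4
  Priority 2, burst=6, C=10
  Priority 3, burst=9, C=19
Average turnaround = 33/3 = 11.0

11.0


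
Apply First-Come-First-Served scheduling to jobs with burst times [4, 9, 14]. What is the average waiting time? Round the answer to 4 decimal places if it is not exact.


FCFS order (as given): [4, 9, 14]
Waiting times:
  Job 1: wait = 0
  Job 2: wait = 4
  Job 3: wait = 13
Sum of waiting times = 17
Average waiting time = 17/3 = 5.6667

5.6667


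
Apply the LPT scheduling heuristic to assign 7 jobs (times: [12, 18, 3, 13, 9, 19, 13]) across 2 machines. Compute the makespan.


Sort jobs in decreasing order (LPT): [19, 18, 13, 13, 12, 9, 3]
Assign each job to the least loaded machine:
  Machine 1: jobs [19, 13, 9, 3], load = 44
  Machine 2: jobs [18, 13, 12], load = 43
Makespan = max load = 44

44


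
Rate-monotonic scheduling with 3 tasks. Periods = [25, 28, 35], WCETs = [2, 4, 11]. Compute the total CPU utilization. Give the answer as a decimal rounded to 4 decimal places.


Compute individual utilizations (exact fractions):
  Task 1: C/T = 2/25 (approx. 0.08)
  Task 2: C/T = 4/28 = 1/7 (approx. 0.1429)
  Task 3: C/T = 11/35 (approx. 0.3143)
Total utilization U = 2/25 + 1/7 + 11/35 = 94/175
Rounded to 4 decimal places: U = 0.5371
RM (Liu & Layland) bound for 3 tasks = 0.779763; compare with U = 94/175 (approx. 0.537143)
U <= bound, so schedulable by RM sufficient condition.

0.5371


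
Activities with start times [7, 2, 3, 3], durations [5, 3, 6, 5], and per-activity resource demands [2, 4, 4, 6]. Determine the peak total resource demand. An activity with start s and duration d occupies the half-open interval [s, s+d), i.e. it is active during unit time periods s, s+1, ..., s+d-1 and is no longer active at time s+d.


Each activity i is active on [start_i, start_i + duration_i).
Compute total resource usage per time slot:
  t=0: active resources = [], total = 0
  t=1: active resources = [], total = 0
  t=2: active resources = [4], total = 4
  t=3: active resources = [4, 4, 6], total = 14
  t=4: active resources = [4, 4, 6], total = 14
  t=5: active resources = [4, 6], total = 10
  t=6: active resources = [4, 6], total = 10
  t=7: active resources = [2, 4, 6], total = 12
  t=8: active resources = [2, 4], total = 6
  t=9: active resources = [2], total = 2
  t=10: active resources = [2], total = 2
  t=11: active resources = [2], total = 2
Peak resource demand = 14

14


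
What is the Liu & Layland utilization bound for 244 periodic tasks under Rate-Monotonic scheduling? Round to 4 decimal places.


Compute 2^(1/244) = 1.0028448059
Subtract 1: 1.0028448059 - 1 = 0.0028448059
Multiply by n: 244 * 0.0028448059 = 0.6941326396
Round to 4 dp: 0.6941

0.6941


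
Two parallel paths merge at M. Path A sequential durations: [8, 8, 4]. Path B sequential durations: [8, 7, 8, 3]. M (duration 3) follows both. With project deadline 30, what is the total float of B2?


Forward pass: ES(B2) = sum of predecessors on chain B = 8
EF = ES + duration = 8 + 7 = 15
Backward pass: LF(M) = deadline = 30; LS(M) = 30 - 3 = 27
LF(B2) = LS(M) - sum(successors on chain B) = 27 - 11 = 16
LS = LF - duration = 16 - 7 = 9
Total float = LS - ES = 9 - 8 = 1

1


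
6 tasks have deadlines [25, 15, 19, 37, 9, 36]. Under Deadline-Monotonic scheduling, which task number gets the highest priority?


Sort tasks by relative deadline (ascending):
  Task 5: deadline = 9
  Task 2: deadline = 15
  Task 3: deadline = 19
  Task 1: deadline = 25
  Task 6: deadline = 36
  Task 4: deadline = 37
Priority order (highest first): [5, 2, 3, 1, 6, 4]
Highest priority task = 5

5


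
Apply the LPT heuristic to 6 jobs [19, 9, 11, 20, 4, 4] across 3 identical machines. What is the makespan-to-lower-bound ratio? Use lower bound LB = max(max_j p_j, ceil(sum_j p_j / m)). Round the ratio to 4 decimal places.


LPT order: [20, 19, 11, 9, 4, 4]
Machine loads after assignment: [24, 23, 20]
LPT makespan = 24
Lower bound = max(max_job, ceil(total/3)) = max(20, 23) = 23
Ratio = 24 / 23 = 1.0435

1.0435


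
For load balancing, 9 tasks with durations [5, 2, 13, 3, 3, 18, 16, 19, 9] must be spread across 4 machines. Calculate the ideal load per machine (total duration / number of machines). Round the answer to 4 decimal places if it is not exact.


Total processing time = 5 + 2 + 13 + 3 + 3 + 18 + 16 + 19 + 9 = 88
Number of machines = 4
Ideal balanced load = 88 / 4 = 22.0

22.0


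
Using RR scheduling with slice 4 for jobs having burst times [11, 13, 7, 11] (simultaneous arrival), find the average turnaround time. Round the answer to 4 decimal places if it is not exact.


Time quantum = 4
Execution trace:
  J1 runs 4 units, time = 4
  J2 runs 4 units, time = 8
  J3 runs 4 units, time = 12
  J4 runs 4 units, time = 16
  J1 runs 4 units, time = 20
  J2 runs 4 units, time = 24
  J3 runs 3 units, time = 27
  J4 runs 4 units, time = 31
  J1 runs 3 units, time = 34
  J2 runs 4 units, time = 38
  J4 runs 3 units, time = 41
  J2 runs 1 units, time = 42
Finish times: [34, 42, 27, 41]
Average turnaround = 144/4 = 36.0

36.0


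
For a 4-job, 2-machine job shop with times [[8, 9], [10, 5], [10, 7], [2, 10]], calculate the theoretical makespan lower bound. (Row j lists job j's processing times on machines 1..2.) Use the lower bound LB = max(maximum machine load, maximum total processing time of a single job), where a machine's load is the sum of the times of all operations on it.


Machine loads:
  Machine 1: 8 + 10 + 10 + 2 = 30
  Machine 2: 9 + 5 + 7 + 10 = 31
Max machine load = 31
Job totals:
  Job 1: 17
  Job 2: 15
  Job 3: 17
  Job 4: 12
Max job total = 17
Lower bound = max(31, 17) = 31

31


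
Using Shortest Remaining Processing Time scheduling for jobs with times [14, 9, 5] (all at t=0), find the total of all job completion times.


Since all jobs arrive at t=0, SRPT equals SPT ordering.
SPT order: [5, 9, 14]
Completion times:
  Job 1: p=5, C=5
  Job 2: p=9, C=14
  Job 3: p=14, C=28
Total completion time = 5 + 14 + 28 = 47

47


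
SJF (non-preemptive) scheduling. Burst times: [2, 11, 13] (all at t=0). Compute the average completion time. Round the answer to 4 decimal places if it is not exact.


SJF order (ascending): [2, 11, 13]
Completion times:
  Job 1: burst=2, C=2
  Job 2: burst=11, C=13
  Job 3: burst=13, C=26
Average completion = 41/3 = 13.6667

13.6667


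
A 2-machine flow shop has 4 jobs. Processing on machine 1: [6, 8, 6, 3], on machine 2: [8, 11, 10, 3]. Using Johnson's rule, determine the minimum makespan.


Apply Johnson's rule:
  Group 1 (a <= b): [(4, 3, 3), (1, 6, 8), (3, 6, 10), (2, 8, 11)]
  Group 2 (a > b): []
Optimal job order: [4, 1, 3, 2]
Schedule:
  Job 4: M1 done at 3, M2 done at 6
  Job 1: M1 done at 9, M2 done at 17
  Job 3: M1 done at 15, M2 done at 27
  Job 2: M1 done at 23, M2 done at 38
Makespan = 38

38


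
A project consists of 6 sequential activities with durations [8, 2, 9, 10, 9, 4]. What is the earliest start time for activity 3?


Activity 3 starts after activities 1 through 2 complete.
Predecessor durations: [8, 2]
ES = 8 + 2 = 10

10


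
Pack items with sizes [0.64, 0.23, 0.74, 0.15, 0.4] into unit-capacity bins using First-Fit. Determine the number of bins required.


Place items sequentially using First-Fit:
  Item 0.64 -> new Bin 1
  Item 0.23 -> Bin 1 (now 0.87)
  Item 0.74 -> new Bin 2
  Item 0.15 -> Bin 2 (now 0.89)
  Item 0.4 -> new Bin 3
Total bins used = 3

3


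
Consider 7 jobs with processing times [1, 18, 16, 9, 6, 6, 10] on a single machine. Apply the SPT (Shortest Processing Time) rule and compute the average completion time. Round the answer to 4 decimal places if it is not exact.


Sort jobs by processing time (SPT order): [1, 6, 6, 9, 10, 16, 18]
Compute completion times sequentially:
  Job 1: processing = 1, completes at 1
  Job 2: processing = 6, completes at 7
  Job 3: processing = 6, completes at 13
  Job 4: processing = 9, completes at 22
  Job 5: processing = 10, completes at 32
  Job 6: processing = 16, completes at 48
  Job 7: processing = 18, completes at 66
Sum of completion times = 189
Average completion time = 189/7 = 27.0

27.0


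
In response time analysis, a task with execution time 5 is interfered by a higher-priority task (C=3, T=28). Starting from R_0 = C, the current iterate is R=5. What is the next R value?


R_next = C + ceil(R_prev / T_hp) * C_hp
ceil(5 / 28) = ceil(0.1786) = 1
Interference = 1 * 3 = 3
R_next = 5 + 3 = 8

8


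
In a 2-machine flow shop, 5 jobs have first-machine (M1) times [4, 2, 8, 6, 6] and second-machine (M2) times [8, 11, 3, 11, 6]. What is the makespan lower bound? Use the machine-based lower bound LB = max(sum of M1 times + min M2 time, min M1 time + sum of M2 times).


LB1 = sum(M1 times) + min(M2 times) = 26 + 3 = 29
LB2 = min(M1 times) + sum(M2 times) = 2 + 39 = 41
Lower bound = max(LB1, LB2) = max(29, 41) = 41

41


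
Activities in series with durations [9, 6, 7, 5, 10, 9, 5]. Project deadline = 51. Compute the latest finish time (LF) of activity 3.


LF(activity 3) = deadline - sum of successor durations
Successors: activities 4 through 7 with durations [5, 10, 9, 5]
Sum of successor durations = 29
LF = 51 - 29 = 22

22


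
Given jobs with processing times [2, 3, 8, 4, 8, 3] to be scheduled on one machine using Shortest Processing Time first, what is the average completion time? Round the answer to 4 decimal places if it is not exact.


Sort jobs by processing time (SPT order): [2, 3, 3, 4, 8, 8]
Compute completion times sequentially:
  Job 1: processing = 2, completes at 2
  Job 2: processing = 3, completes at 5
  Job 3: processing = 3, completes at 8
  Job 4: processing = 4, completes at 12
  Job 5: processing = 8, completes at 20
  Job 6: processing = 8, completes at 28
Sum of completion times = 75
Average completion time = 75/6 = 12.5

12.5


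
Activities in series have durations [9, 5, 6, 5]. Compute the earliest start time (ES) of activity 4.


Activity 4 starts after activities 1 through 3 complete.
Predecessor durations: [9, 5, 6]
ES = 9 + 5 + 6 = 20

20


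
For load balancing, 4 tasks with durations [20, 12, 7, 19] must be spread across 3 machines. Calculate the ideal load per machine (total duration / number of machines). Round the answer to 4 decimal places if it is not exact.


Total processing time = 20 + 12 + 7 + 19 = 58
Number of machines = 3
Ideal balanced load = 58 / 3 = 19.3333

19.3333


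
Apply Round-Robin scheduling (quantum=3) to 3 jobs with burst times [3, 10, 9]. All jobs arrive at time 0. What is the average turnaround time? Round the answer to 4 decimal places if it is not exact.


Time quantum = 3
Execution trace:
  J1 runs 3 units, time = 3
  J2 runs 3 units, time = 6
  J3 runs 3 units, time = 9
  J2 runs 3 units, time = 12
  J3 runs 3 units, time = 15
  J2 runs 3 units, time = 18
  J3 runs 3 units, time = 21
  J2 runs 1 units, time = 22
Finish times: [3, 22, 21]
Average turnaround = 46/3 = 15.3333

15.3333


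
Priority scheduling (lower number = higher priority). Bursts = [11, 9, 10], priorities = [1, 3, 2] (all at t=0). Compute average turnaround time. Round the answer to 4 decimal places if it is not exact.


Sort by priority (ascending = highest first):
Order: [(1, 11), (2, 10), (3, 9)]
Completion times:
  Priority 1, burst=11, C=11
  Priority 2, burst=10, C=21
  Priority 3, burst=9, C=30
Average turnaround = 62/3 = 20.6667

20.6667


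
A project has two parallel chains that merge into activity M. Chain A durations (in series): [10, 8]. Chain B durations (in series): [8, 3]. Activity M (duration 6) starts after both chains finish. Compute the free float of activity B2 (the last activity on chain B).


ES(B2) = sum of predecessors on chain B = 8
EF(B2) = ES + duration = 8 + 3 = 11
Successor of B2 is M. ES(M) = max(sum(A), sum(B)) = max(18, 11) = 18
Free float = ES(successor) - EF(current) = 18 - 11 = 7

7


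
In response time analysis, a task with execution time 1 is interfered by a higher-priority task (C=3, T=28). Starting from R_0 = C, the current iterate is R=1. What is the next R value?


R_next = C + ceil(R_prev / T_hp) * C_hp
ceil(1 / 28) = ceil(0.0357) = 1
Interference = 1 * 3 = 3
R_next = 1 + 3 = 4

4


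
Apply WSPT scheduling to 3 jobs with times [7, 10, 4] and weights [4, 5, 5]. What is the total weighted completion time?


Compute p/w ratios and sort ascending (WSPT): [(4, 5), (7, 4), (10, 5)]
Compute weighted completion times:
  Job (p=4,w=5): C=4, w*C=5*4=20
  Job (p=7,w=4): C=11, w*C=4*11=44
  Job (p=10,w=5): C=21, w*C=5*21=105
Total weighted completion time = 169

169


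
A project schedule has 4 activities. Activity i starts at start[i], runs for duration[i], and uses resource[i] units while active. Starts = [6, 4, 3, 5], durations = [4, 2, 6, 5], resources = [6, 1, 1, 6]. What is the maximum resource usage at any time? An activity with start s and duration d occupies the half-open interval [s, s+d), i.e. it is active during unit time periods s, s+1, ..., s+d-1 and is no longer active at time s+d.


Each activity i is active on [start_i, start_i + duration_i).
Compute total resource usage per time slot:
  t=0: active resources = [], total = 0
  t=1: active resources = [], total = 0
  t=2: active resources = [], total = 0
  t=3: active resources = [1], total = 1
  t=4: active resources = [1, 1], total = 2
  t=5: active resources = [1, 1, 6], total = 8
  t=6: active resources = [6, 1, 6], total = 13
  t=7: active resources = [6, 1, 6], total = 13
  t=8: active resources = [6, 1, 6], total = 13
  t=9: active resources = [6, 6], total = 12
Peak resource demand = 13

13


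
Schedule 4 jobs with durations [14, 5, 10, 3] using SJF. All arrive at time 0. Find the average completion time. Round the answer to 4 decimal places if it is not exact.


SJF order (ascending): [3, 5, 10, 14]
Completion times:
  Job 1: burst=3, C=3
  Job 2: burst=5, C=8
  Job 3: burst=10, C=18
  Job 4: burst=14, C=32
Average completion = 61/4 = 15.25

15.25


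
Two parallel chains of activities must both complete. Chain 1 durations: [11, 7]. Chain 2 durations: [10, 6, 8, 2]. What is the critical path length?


Path A total = 11 + 7 = 18
Path B total = 10 + 6 + 8 + 2 = 26
Critical path = longest path = max(18, 26) = 26

26


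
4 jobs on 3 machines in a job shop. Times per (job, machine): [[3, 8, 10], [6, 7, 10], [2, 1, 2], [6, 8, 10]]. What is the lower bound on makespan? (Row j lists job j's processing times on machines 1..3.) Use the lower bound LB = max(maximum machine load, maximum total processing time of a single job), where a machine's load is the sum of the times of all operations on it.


Machine loads:
  Machine 1: 3 + 6 + 2 + 6 = 17
  Machine 2: 8 + 7 + 1 + 8 = 24
  Machine 3: 10 + 10 + 2 + 10 = 32
Max machine load = 32
Job totals:
  Job 1: 21
  Job 2: 23
  Job 3: 5
  Job 4: 24
Max job total = 24
Lower bound = max(32, 24) = 32

32


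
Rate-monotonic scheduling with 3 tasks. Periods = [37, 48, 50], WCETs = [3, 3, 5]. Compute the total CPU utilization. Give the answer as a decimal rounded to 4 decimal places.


Compute individual utilizations (exact fractions):
  Task 1: C/T = 3/37 (approx. 0.0811)
  Task 2: C/T = 3/48 = 1/16 (approx. 0.0625)
  Task 3: C/T = 5/50 = 1/10 (approx. 0.1)
Total utilization U = 3/37 + 1/16 + 1/10 = 721/2960
Rounded to 4 decimal places: U = 0.2436
RM (Liu & Layland) bound for 3 tasks = 0.779763; compare with U = 721/2960 (approx. 0.243581)
U <= bound, so schedulable by RM sufficient condition.

0.2436


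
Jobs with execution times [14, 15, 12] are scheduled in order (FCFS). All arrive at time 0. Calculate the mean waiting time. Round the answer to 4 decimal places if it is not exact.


FCFS order (as given): [14, 15, 12]
Waiting times:
  Job 1: wait = 0
  Job 2: wait = 14
  Job 3: wait = 29
Sum of waiting times = 43
Average waiting time = 43/3 = 14.3333

14.3333


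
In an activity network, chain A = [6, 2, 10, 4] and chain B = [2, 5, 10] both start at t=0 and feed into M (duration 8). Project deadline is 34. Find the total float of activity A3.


Forward pass: ES(A3) = sum of predecessors on chain A = 8
EF = ES + duration = 8 + 10 = 18
Backward pass: LF(M) = deadline = 34; LS(M) = 34 - 8 = 26
LF(A3) = LS(M) - sum(successors on chain A) = 26 - 4 = 22
LS = LF - duration = 22 - 10 = 12
Total float = LS - ES = 12 - 8 = 4

4


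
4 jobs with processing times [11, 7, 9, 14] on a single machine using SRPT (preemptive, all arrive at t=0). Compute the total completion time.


Since all jobs arrive at t=0, SRPT equals SPT ordering.
SPT order: [7, 9, 11, 14]
Completion times:
  Job 1: p=7, C=7
  Job 2: p=9, C=16
  Job 3: p=11, C=27
  Job 4: p=14, C=41
Total completion time = 7 + 16 + 27 + 41 = 91

91


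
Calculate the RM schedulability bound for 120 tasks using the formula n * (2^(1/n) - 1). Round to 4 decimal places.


Compute 2^(1/120) = 1.0057929411
Subtract 1: 1.0057929411 - 1 = 0.0057929411
Multiply by n: 120 * 0.0057929411 = 0.6951529320
Round to 4 dp: 0.6952

0.6952


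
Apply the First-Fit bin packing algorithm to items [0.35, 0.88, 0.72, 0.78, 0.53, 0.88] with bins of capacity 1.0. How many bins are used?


Place items sequentially using First-Fit:
  Item 0.35 -> new Bin 1
  Item 0.88 -> new Bin 2
  Item 0.72 -> new Bin 3
  Item 0.78 -> new Bin 4
  Item 0.53 -> Bin 1 (now 0.88)
  Item 0.88 -> new Bin 5
Total bins used = 5

5


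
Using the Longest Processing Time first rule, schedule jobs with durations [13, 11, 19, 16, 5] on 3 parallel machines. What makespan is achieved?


Sort jobs in decreasing order (LPT): [19, 16, 13, 11, 5]
Assign each job to the least loaded machine:
  Machine 1: jobs [19], load = 19
  Machine 2: jobs [16, 5], load = 21
  Machine 3: jobs [13, 11], load = 24
Makespan = max load = 24

24


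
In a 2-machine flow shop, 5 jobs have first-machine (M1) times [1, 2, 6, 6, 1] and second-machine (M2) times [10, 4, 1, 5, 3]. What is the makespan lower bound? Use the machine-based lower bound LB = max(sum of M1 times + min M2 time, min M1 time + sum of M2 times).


LB1 = sum(M1 times) + min(M2 times) = 16 + 1 = 17
LB2 = min(M1 times) + sum(M2 times) = 1 + 23 = 24
Lower bound = max(LB1, LB2) = max(17, 24) = 24

24
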